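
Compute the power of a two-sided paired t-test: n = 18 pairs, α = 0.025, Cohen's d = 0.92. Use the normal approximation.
Power ≈ 0.95

Power calculation (paired t-test, normal approximation):
z_β = d · √n - z_{α/2}
z_β = 0.92 · √18 - 2.241
z_β = 0.92 · 4.243 - 2.241
z_β = 1.662

Power = Φ(z_β) = Φ(1.662) ≈ 0.952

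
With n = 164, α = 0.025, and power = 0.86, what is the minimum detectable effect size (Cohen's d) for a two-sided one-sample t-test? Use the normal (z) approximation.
d ≈ 0.26

Minimum detectable effect (one-sample t-test, normal approximation):
d = (z_{α/2} + z_β) / √n
d = (2.241 + 1.080) / √164
d = 3.322 / 12.806
d ≈ 0.26

By Cohen's convention (0.2 small / 0.5 medium / 0.8 large): small effect.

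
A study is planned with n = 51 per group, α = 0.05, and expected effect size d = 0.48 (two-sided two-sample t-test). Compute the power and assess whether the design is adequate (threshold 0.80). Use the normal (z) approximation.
Power ≈ 0.68; the study is underpowered (power < 0.80)

Power calculation (two-sample t-test, normal approximation):
z_β = d · √(n/2) - z_{α/2}
z_β = 0.48 · √(51/2) - 1.960
z_β = 0.48 · 5.050 - 1.960
z_β = 0.464

Power = Φ(z_β) = Φ(0.464) ≈ 0.679

Effect size d = 0.48 is small by Cohen's convention (0.2/0.5/0.8).

Threshold: power ≥ 0.80 is conventionally adequate.
Power ≈ 0.68 → the study is underpowered (power < 0.80).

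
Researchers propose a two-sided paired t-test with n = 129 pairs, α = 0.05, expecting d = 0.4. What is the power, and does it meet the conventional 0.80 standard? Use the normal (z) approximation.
Power ≈ 1.00; the study is adequately powered (power ≥ 0.80)

Power calculation (paired t-test, normal approximation):
z_β = d · √n - z_{α/2}
z_β = 0.4 · √129 - 1.960
z_β = 0.4 · 11.358 - 1.960
z_β = 2.583

Power = Φ(z_β) = Φ(2.583) ≈ 0.995

Effect size d = 0.4 is small by Cohen's convention (0.2/0.5/0.8).

Threshold: power ≥ 0.80 is conventionally adequate.
Power ≈ 1.00 → the study is adequately powered (power ≥ 0.80).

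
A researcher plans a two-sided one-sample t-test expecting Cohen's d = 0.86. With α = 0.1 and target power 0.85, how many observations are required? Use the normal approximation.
n = 10

Sample size formula (one-sample t-test, normal approximation):
n = ((z_{α/2} + z_β) / d)²

z_{α/2} = 1.645 (for α = 0.1, two-sided)
z_β = 1.036 (for power = 0.85)
d = 0.86

n = ((1.645 + 1.036) / 0.86)²
n = (3.117)²
n ≈ 9.72
Round up to the next whole number: n = 10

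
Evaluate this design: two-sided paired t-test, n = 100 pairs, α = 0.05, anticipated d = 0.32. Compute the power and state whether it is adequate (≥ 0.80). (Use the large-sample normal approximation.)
Power ≈ 0.89; the study is adequately powered (power ≥ 0.80)

Power calculation (paired t-test, normal approximation):
z_β = d · √n - z_{α/2}
z_β = 0.32 · √100 - 1.960
z_β = 0.32 · 10.000 - 1.960
z_β = 1.240

Power = Φ(z_β) = Φ(1.240) ≈ 0.893

Effect size d = 0.32 is small by Cohen's convention (0.2/0.5/0.8).

Threshold: power ≥ 0.80 is conventionally adequate.
Power ≈ 0.89 → the study is adequately powered (power ≥ 0.80).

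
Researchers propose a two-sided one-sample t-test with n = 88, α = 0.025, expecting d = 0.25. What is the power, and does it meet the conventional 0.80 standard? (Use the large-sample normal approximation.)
Power ≈ 0.54; the study is underpowered (power < 0.80)

Power calculation (one-sample t-test, normal approximation):
z_β = d · √n - z_{α/2}
z_β = 0.25 · √88 - 2.241
z_β = 0.25 · 9.381 - 2.241
z_β = 0.104

Power = Φ(z_β) = Φ(0.104) ≈ 0.541

Effect size d = 0.25 is small by Cohen's convention (0.2/0.5/0.8).

Threshold: power ≥ 0.80 is conventionally adequate.
Power ≈ 0.54 → the study is underpowered (power < 0.80).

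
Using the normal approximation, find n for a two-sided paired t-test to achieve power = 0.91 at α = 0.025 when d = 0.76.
n = 23 pairs

Sample size formula (paired t-test, normal approximation):
n = ((z_{α/2} + z_β) / d)²

z_{α/2} = 2.241 (for α = 0.025, two-sided)
z_β = 1.341 (for power = 0.91)
d = 0.76

n = ((2.241 + 1.341) / 0.76)²
n = (4.713)²
n ≈ 22.21
Round up to the next whole number: n = 23 pairs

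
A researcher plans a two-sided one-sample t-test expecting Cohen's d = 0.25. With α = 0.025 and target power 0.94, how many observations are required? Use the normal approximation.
n = 231

Sample size formula (one-sample t-test, normal approximation):
n = ((z_{α/2} + z_β) / d)²

z_{α/2} = 2.241 (for α = 0.025, two-sided)
z_β = 1.555 (for power = 0.94)
d = 0.25

n = ((2.241 + 1.555) / 0.25)²
n = (15.184)²
n ≈ 230.55
Round up to the next whole number: n = 231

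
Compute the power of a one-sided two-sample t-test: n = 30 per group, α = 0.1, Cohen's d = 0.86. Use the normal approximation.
Power ≈ 0.98

Power calculation (two-sample t-test, normal approximation):
z_β = d · √(n/2) - z_α
z_β = 0.86 · √(30/2) - 1.282
z_β = 0.86 · 3.873 - 1.282
z_β = 2.049

Power = Φ(z_β) = Φ(2.049) ≈ 0.980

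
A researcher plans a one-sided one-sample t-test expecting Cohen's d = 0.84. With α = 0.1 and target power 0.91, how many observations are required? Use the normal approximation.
n = 10

Sample size formula (one-sample t-test, normal approximation):
n = ((z_α + z_β) / d)²

z_α = 1.282 (for α = 0.1, one-sided)
z_β = 1.341 (for power = 0.91)
d = 0.84

n = ((1.282 + 1.341) / 0.84)²
n = (3.123)²
n ≈ 9.75
Round up to the next whole number: n = 10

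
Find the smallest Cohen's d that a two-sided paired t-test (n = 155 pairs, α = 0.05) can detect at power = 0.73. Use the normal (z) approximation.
d ≈ 0.21

Minimum detectable effect (paired t-test, normal approximation):
d = (z_{α/2} + z_β) / √n
d = (1.960 + 0.613) / √155
d = 2.573 / 12.450
d ≈ 0.21

By Cohen's convention (0.2 small / 0.5 medium / 0.8 large): small effect.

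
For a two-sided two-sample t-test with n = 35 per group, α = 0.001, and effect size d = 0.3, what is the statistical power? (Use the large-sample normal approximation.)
Power ≈ 0.02

Power calculation (two-sample t-test, normal approximation):
z_β = d · √(n/2) - z_{α/2}
z_β = 0.3 · √(35/2) - 3.291
z_β = 0.3 · 4.183 - 3.291
z_β = -2.036

Power = Φ(z_β) = Φ(-2.036) ≈ 0.021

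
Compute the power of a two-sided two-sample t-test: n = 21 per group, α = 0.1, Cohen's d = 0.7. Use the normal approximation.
Power ≈ 0.73

Power calculation (two-sample t-test, normal approximation):
z_β = d · √(n/2) - z_{α/2}
z_β = 0.7 · √(21/2) - 1.645
z_β = 0.7 · 3.240 - 1.645
z_β = 0.623

Power = Φ(z_β) = Φ(0.623) ≈ 0.733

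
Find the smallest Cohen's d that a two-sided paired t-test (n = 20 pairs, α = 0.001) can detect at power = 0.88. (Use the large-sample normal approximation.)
d ≈ 1.00

Minimum detectable effect (paired t-test, normal approximation):
d = (z_{α/2} + z_β) / √n
d = (3.291 + 1.175) / √20
d = 4.466 / 4.472
d ≈ 1.00

By Cohen's convention (0.2 small / 0.5 medium / 0.8 large): large effect.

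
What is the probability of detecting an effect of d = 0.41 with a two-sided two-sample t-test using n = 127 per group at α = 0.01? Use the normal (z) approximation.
Power ≈ 0.76

Power calculation (two-sample t-test, normal approximation):
z_β = d · √(n/2) - z_{α/2}
z_β = 0.41 · √(127/2) - 2.576
z_β = 0.41 · 7.969 - 2.576
z_β = 0.691

Power = Φ(z_β) = Φ(0.691) ≈ 0.755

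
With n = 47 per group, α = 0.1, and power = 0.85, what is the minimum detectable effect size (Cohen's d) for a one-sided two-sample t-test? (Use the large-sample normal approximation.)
d ≈ 0.48

Minimum detectable effect (two-sample t-test, normal approximation):
d = (z_α + z_β) / √(n/2)
d = (1.282 + 1.036) / √(47/2)
d = 2.318 / 4.848
d ≈ 0.48

By Cohen's convention (0.2 small / 0.5 medium / 0.8 large): small effect.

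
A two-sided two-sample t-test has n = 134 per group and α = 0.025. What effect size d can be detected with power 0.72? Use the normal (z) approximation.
d ≈ 0.35

Minimum detectable effect (two-sample t-test, normal approximation):
d = (z_{α/2} + z_β) / √(n/2)
d = (2.241 + 0.583) / √(134/2)
d = 2.824 / 8.185
d ≈ 0.35

By Cohen's convention (0.2 small / 0.5 medium / 0.8 large): small effect.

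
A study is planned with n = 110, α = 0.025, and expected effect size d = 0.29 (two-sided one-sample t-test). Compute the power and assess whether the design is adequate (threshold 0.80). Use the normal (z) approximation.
Power ≈ 0.79; the study is underpowered (power < 0.80)

Power calculation (one-sample t-test, normal approximation):
z_β = d · √n - z_{α/2}
z_β = 0.29 · √110 - 2.241
z_β = 0.29 · 10.488 - 2.241
z_β = 0.800

Power = Φ(z_β) = Φ(0.800) ≈ 0.788

Effect size d = 0.29 is small by Cohen's convention (0.2/0.5/0.8).

Threshold: power ≥ 0.80 is conventionally adequate.
Power ≈ 0.79 → the study is underpowered (power < 0.80).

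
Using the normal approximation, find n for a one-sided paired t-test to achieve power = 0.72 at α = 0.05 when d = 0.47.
n = 23 pairs

Sample size formula (paired t-test, normal approximation):
n = ((z_α + z_β) / d)²

z_α = 1.645 (for α = 0.05, one-sided)
z_β = 0.583 (for power = 0.72)
d = 0.47

n = ((1.645 + 0.583) / 0.47)²
n = (4.740)²
n ≈ 22.47
Round up to the next whole number: n = 23 pairs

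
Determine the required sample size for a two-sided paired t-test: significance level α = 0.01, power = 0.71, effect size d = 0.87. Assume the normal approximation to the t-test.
n = 13 pairs

Sample size formula (paired t-test, normal approximation):
n = ((z_{α/2} + z_β) / d)²

z_{α/2} = 2.576 (for α = 0.01, two-sided)
z_β = 0.553 (for power = 0.71)
d = 0.87

n = ((2.576 + 0.553) / 0.87)²
n = (3.597)²
n ≈ 12.94
Round up to the next whole number: n = 13 pairs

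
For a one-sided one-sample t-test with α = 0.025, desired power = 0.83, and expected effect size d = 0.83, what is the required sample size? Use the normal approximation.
n = 13

Sample size formula (one-sample t-test, normal approximation):
n = ((z_α + z_β) / d)²

z_α = 1.960 (for α = 0.025, one-sided)
z_β = 0.954 (for power = 0.83)
d = 0.83

n = ((1.960 + 0.954) / 0.83)²
n = (3.511)²
n ≈ 12.33
Round up to the next whole number: n = 13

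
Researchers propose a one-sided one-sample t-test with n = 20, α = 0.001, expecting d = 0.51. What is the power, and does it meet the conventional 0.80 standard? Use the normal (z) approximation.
Power ≈ 0.21; the study is underpowered (power < 0.80)

Power calculation (one-sample t-test, normal approximation):
z_β = d · √n - z_α
z_β = 0.51 · √20 - 3.090
z_β = 0.51 · 4.472 - 3.090
z_β = -0.809

Power = Φ(z_β) = Φ(-0.809) ≈ 0.209

Effect size d = 0.51 is medium by Cohen's convention (0.2/0.5/0.8).

Threshold: power ≥ 0.80 is conventionally adequate.
Power ≈ 0.21 → the study is underpowered (power < 0.80).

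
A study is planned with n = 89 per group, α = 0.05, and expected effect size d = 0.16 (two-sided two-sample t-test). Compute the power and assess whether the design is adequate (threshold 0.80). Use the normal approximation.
Power ≈ 0.19; the study is underpowered (power < 0.80)

Power calculation (two-sample t-test, normal approximation):
z_β = d · √(n/2) - z_{α/2}
z_β = 0.16 · √(89/2) - 1.960
z_β = 0.16 · 6.671 - 1.960
z_β = -0.893

Power = Φ(z_β) = Φ(-0.893) ≈ 0.186

Effect size d = 0.16 is very small by Cohen's convention (0.2/0.5/0.8).

Threshold: power ≥ 0.80 is conventionally adequate.
Power ≈ 0.19 → the study is underpowered (power < 0.80).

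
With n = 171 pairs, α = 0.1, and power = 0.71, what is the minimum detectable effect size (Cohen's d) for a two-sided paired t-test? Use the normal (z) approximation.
d ≈ 0.17

Minimum detectable effect (paired t-test, normal approximation):
d = (z_{α/2} + z_β) / √n
d = (1.645 + 0.553) / √171
d = 2.198 / 13.077
d ≈ 0.17

By Cohen's convention (0.2 small / 0.5 medium / 0.8 large): very small effect.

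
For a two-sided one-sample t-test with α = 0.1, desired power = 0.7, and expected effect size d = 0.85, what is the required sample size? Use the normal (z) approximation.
n = 7

Sample size formula (one-sample t-test, normal approximation):
n = ((z_{α/2} + z_β) / d)²

z_{α/2} = 1.645 (for α = 0.1, two-sided)
z_β = 0.524 (for power = 0.7)
d = 0.85

n = ((1.645 + 0.524) / 0.85)²
n = (2.552)²
n ≈ 6.51
Round up to the next whole number: n = 7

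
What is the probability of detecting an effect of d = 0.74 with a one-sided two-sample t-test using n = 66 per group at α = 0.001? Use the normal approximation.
Power ≈ 0.88

Power calculation (two-sample t-test, normal approximation):
z_β = d · √(n/2) - z_α
z_β = 0.74 · √(66/2) - 3.090
z_β = 0.74 · 5.745 - 3.090
z_β = 1.161

Power = Φ(z_β) = Φ(1.161) ≈ 0.877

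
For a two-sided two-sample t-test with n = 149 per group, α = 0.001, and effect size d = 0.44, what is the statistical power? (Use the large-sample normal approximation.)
Power ≈ 0.69

Power calculation (two-sample t-test, normal approximation):
z_β = d · √(n/2) - z_{α/2}
z_β = 0.44 · √(149/2) - 3.291
z_β = 0.44 · 8.631 - 3.291
z_β = 0.507

Power = Φ(z_β) = Φ(0.507) ≈ 0.694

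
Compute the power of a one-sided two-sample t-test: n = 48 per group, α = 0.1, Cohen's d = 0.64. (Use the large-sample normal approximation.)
Power ≈ 0.97

Power calculation (two-sample t-test, normal approximation):
z_β = d · √(n/2) - z_α
z_β = 0.64 · √(48/2) - 1.282
z_β = 0.64 · 4.899 - 1.282
z_β = 1.854

Power = Φ(z_β) = Φ(1.854) ≈ 0.968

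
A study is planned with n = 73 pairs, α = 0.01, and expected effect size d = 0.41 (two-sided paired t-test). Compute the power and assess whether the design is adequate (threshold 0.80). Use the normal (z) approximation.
Power ≈ 0.82; the study is adequately powered (power ≥ 0.80)

Power calculation (paired t-test, normal approximation):
z_β = d · √n - z_{α/2}
z_β = 0.41 · √73 - 2.576
z_β = 0.41 · 8.544 - 2.576
z_β = 0.927

Power = Φ(z_β) = Φ(0.927) ≈ 0.823

Effect size d = 0.41 is small by Cohen's convention (0.2/0.5/0.8).

Threshold: power ≥ 0.80 is conventionally adequate.
Power ≈ 0.82 → the study is adequately powered (power ≥ 0.80).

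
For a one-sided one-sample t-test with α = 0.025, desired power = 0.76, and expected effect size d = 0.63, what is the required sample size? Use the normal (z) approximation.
n = 18

Sample size formula (one-sample t-test, normal approximation):
n = ((z_α + z_β) / d)²

z_α = 1.960 (for α = 0.025, one-sided)
z_β = 0.706 (for power = 0.76)
d = 0.63

n = ((1.960 + 0.706) / 0.63)²
n = (4.232)²
n ≈ 17.91
Round up to the next whole number: n = 18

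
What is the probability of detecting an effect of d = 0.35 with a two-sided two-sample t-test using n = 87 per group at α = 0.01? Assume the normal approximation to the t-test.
Power ≈ 0.39

Power calculation (two-sample t-test, normal approximation):
z_β = d · √(n/2) - z_{α/2}
z_β = 0.35 · √(87/2) - 2.576
z_β = 0.35 · 6.595 - 2.576
z_β = -0.267

Power = Φ(z_β) = Φ(-0.267) ≈ 0.395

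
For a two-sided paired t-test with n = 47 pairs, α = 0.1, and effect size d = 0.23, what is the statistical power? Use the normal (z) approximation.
Power ≈ 0.47

Power calculation (paired t-test, normal approximation):
z_β = d · √n - z_{α/2}
z_β = 0.23 · √47 - 1.645
z_β = 0.23 · 6.856 - 1.645
z_β = -0.068

Power = Φ(z_β) = Φ(-0.068) ≈ 0.473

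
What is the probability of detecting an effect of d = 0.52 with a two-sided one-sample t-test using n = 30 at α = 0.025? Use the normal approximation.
Power ≈ 0.73

Power calculation (one-sample t-test, normal approximation):
z_β = d · √n - z_{α/2}
z_β = 0.52 · √30 - 2.241
z_β = 0.52 · 5.477 - 2.241
z_β = 0.607

Power = Φ(z_β) = Φ(0.607) ≈ 0.728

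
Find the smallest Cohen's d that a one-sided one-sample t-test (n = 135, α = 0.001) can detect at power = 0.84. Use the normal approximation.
d ≈ 0.35

Minimum detectable effect (one-sample t-test, normal approximation):
d = (z_α + z_β) / √n
d = (3.090 + 0.994) / √135
d = 4.085 / 11.619
d ≈ 0.35

By Cohen's convention (0.2 small / 0.5 medium / 0.8 large): small effect.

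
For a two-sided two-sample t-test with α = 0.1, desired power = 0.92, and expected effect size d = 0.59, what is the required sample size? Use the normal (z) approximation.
n = 54 per group

Sample size formula (two-sample t-test, normal approximation):
n = 2 · ((z_{α/2} + z_β) / d)²

z_{α/2} = 1.645 (for α = 0.1, two-sided)
z_β = 1.405 (for power = 0.92)
d = 0.59

n = 2 · ((1.645 + 1.405) / 0.59)²
n = 2 · (5.169)²
n ≈ 53.44
Round up to the next whole number: n = 54 per group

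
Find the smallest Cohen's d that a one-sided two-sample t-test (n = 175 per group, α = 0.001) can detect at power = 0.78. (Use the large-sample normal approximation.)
d ≈ 0.41

Minimum detectable effect (two-sample t-test, normal approximation):
d = (z_α + z_β) / √(n/2)
d = (3.090 + 0.772) / √(175/2)
d = 3.862 / 9.354
d ≈ 0.41

By Cohen's convention (0.2 small / 0.5 medium / 0.8 large): small effect.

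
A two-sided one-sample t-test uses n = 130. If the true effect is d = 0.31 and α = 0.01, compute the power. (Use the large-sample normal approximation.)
Power ≈ 0.83

Power calculation (one-sample t-test, normal approximation):
z_β = d · √n - z_{α/2}
z_β = 0.31 · √130 - 2.576
z_β = 0.31 · 11.402 - 2.576
z_β = 0.959

Power = Φ(z_β) = Φ(0.959) ≈ 0.831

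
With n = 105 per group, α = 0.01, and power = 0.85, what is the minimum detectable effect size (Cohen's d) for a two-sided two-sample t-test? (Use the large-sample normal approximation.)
d ≈ 0.50

Minimum detectable effect (two-sample t-test, normal approximation):
d = (z_{α/2} + z_β) / √(n/2)
d = (2.576 + 1.036) / √(105/2)
d = 3.612 / 7.246
d ≈ 0.50

By Cohen's convention (0.2 small / 0.5 medium / 0.8 large): medium effect.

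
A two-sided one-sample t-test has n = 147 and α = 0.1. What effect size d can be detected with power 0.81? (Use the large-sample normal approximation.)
d ≈ 0.21

Minimum detectable effect (one-sample t-test, normal approximation):
d = (z_{α/2} + z_β) / √n
d = (1.645 + 0.878) / √147
d = 2.523 / 12.124
d ≈ 0.21

By Cohen's convention (0.2 small / 0.5 medium / 0.8 large): small effect.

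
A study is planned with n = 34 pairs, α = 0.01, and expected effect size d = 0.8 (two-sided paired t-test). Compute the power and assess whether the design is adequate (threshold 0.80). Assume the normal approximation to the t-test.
Power ≈ 0.98; the study is adequately powered (power ≥ 0.80)

Power calculation (paired t-test, normal approximation):
z_β = d · √n - z_{α/2}
z_β = 0.8 · √34 - 2.576
z_β = 0.8 · 5.831 - 2.576
z_β = 2.089

Power = Φ(z_β) = Φ(2.089) ≈ 0.982

Effect size d = 0.8 is large by Cohen's convention (0.2/0.5/0.8).

Threshold: power ≥ 0.80 is conventionally adequate.
Power ≈ 0.98 → the study is adequately powered (power ≥ 0.80).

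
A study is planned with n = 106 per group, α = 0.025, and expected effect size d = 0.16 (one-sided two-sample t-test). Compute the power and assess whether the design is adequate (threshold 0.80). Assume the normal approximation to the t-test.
Power ≈ 0.21; the study is underpowered (power < 0.80)

Power calculation (two-sample t-test, normal approximation):
z_β = d · √(n/2) - z_α
z_β = 0.16 · √(106/2) - 1.960
z_β = 0.16 · 7.280 - 1.960
z_β = -0.795

Power = Φ(z_β) = Φ(-0.795) ≈ 0.213

Effect size d = 0.16 is very small by Cohen's convention (0.2/0.5/0.8).

Threshold: power ≥ 0.80 is conventionally adequate.
Power ≈ 0.21 → the study is underpowered (power < 0.80).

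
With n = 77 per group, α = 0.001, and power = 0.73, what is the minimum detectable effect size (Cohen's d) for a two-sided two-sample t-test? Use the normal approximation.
d ≈ 0.63

Minimum detectable effect (two-sample t-test, normal approximation):
d = (z_{α/2} + z_β) / √(n/2)
d = (3.291 + 0.613) / √(77/2)
d = 3.903 / 6.205
d ≈ 0.63

By Cohen's convention (0.2 small / 0.5 medium / 0.8 large): medium effect.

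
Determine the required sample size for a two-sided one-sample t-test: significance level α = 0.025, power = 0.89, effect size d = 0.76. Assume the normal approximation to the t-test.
n = 21

Sample size formula (one-sample t-test, normal approximation):
n = ((z_{α/2} + z_β) / d)²

z_{α/2} = 2.241 (for α = 0.025, two-sided)
z_β = 1.227 (for power = 0.89)
d = 0.76

n = ((2.241 + 1.227) / 0.76)²
n = (4.563)²
n ≈ 20.82
Round up to the next whole number: n = 21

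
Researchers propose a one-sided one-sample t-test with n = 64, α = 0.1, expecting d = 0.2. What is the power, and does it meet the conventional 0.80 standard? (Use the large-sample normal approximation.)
Power ≈ 0.62; the study is underpowered (power < 0.80)

Power calculation (one-sample t-test, normal approximation):
z_β = d · √n - z_α
z_β = 0.2 · √64 - 1.282
z_β = 0.2 · 8.000 - 1.282
z_β = 0.318

Power = Φ(z_β) = Φ(0.318) ≈ 0.625

Effect size d = 0.2 is small by Cohen's convention (0.2/0.5/0.8).

Threshold: power ≥ 0.80 is conventionally adequate.
Power ≈ 0.62 → the study is underpowered (power < 0.80).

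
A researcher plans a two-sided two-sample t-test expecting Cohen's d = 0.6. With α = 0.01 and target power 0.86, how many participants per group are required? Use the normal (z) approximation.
n = 75 per group

Sample size formula (two-sample t-test, normal approximation):
n = 2 · ((z_{α/2} + z_β) / d)²

z_{α/2} = 2.576 (for α = 0.01, two-sided)
z_β = 1.080 (for power = 0.86)
d = 0.6

n = 2 · ((2.576 + 1.080) / 0.6)²
n = 2 · (6.093)²
n ≈ 74.25
Round up to the next whole number: n = 75 per group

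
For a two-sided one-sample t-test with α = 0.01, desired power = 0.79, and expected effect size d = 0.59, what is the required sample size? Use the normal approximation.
n = 33

Sample size formula (one-sample t-test, normal approximation):
n = ((z_{α/2} + z_β) / d)²

z_{α/2} = 2.576 (for α = 0.01, two-sided)
z_β = 0.806 (for power = 0.79)
d = 0.59

n = ((2.576 + 0.806) / 0.59)²
n = (5.732)²
n ≈ 32.86
Round up to the next whole number: n = 33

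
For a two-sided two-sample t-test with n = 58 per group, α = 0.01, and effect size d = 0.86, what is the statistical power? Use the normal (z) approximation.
Power ≈ 0.98

Power calculation (two-sample t-test, normal approximation):
z_β = d · √(n/2) - z_{α/2}
z_β = 0.86 · √(58/2) - 2.576
z_β = 0.86 · 5.385 - 2.576
z_β = 2.055

Power = Φ(z_β) = Φ(2.055) ≈ 0.980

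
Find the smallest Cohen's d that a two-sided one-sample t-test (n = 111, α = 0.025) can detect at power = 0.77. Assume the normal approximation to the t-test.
d ≈ 0.28

Minimum detectable effect (one-sample t-test, normal approximation):
d = (z_{α/2} + z_β) / √n
d = (2.241 + 0.739) / √111
d = 2.980 / 10.536
d ≈ 0.28

By Cohen's convention (0.2 small / 0.5 medium / 0.8 large): small effect.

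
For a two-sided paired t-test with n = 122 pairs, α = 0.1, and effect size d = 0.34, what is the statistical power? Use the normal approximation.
Power ≈ 0.98

Power calculation (paired t-test, normal approximation):
z_β = d · √n - z_{α/2}
z_β = 0.34 · √122 - 1.645
z_β = 0.34 · 11.045 - 1.645
z_β = 2.111

Power = Φ(z_β) = Φ(2.111) ≈ 0.983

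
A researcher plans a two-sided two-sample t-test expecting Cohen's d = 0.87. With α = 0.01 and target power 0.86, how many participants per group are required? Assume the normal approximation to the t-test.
n = 36 per group

Sample size formula (two-sample t-test, normal approximation):
n = 2 · ((z_{α/2} + z_β) / d)²

z_{α/2} = 2.576 (for α = 0.01, two-sided)
z_β = 1.080 (for power = 0.86)
d = 0.87

n = 2 · ((2.576 + 1.080) / 0.87)²
n = 2 · (4.202)²
n ≈ 35.31
Round up to the next whole number: n = 36 per group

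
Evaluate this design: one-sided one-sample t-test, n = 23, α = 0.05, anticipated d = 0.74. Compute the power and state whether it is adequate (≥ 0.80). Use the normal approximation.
Power ≈ 0.97; the study is adequately powered (power ≥ 0.80)

Power calculation (one-sample t-test, normal approximation):
z_β = d · √n - z_α
z_β = 0.74 · √23 - 1.645
z_β = 0.74 · 4.796 - 1.645
z_β = 1.904

Power = Φ(z_β) = Φ(1.904) ≈ 0.972

Effect size d = 0.74 is medium by Cohen's convention (0.2/0.5/0.8).

Threshold: power ≥ 0.80 is conventionally adequate.
Power ≈ 0.97 → the study is adequately powered (power ≥ 0.80).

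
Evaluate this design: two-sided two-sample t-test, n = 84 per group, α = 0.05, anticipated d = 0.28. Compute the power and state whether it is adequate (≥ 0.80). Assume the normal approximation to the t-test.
Power ≈ 0.44; the study is underpowered (power < 0.80)

Power calculation (two-sample t-test, normal approximation):
z_β = d · √(n/2) - z_{α/2}
z_β = 0.28 · √(84/2) - 1.960
z_β = 0.28 · 6.481 - 1.960
z_β = -0.145

Power = Φ(z_β) = Φ(-0.145) ≈ 0.442

Effect size d = 0.28 is small by Cohen's convention (0.2/0.5/0.8).

Threshold: power ≥ 0.80 is conventionally adequate.
Power ≈ 0.44 → the study is underpowered (power < 0.80).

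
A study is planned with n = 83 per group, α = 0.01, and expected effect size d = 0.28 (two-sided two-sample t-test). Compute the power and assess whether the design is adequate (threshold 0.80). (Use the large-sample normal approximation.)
Power ≈ 0.22; the study is underpowered (power < 0.80)

Power calculation (two-sample t-test, normal approximation):
z_β = d · √(n/2) - z_{α/2}
z_β = 0.28 · √(83/2) - 2.576
z_β = 0.28 · 6.442 - 2.576
z_β = -0.772

Power = Φ(z_β) = Φ(-0.772) ≈ 0.220

Effect size d = 0.28 is small by Cohen's convention (0.2/0.5/0.8).

Threshold: power ≥ 0.80 is conventionally adequate.
Power ≈ 0.22 → the study is underpowered (power < 0.80).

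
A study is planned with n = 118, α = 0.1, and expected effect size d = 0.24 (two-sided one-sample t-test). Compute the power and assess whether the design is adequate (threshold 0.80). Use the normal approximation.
Power ≈ 0.83; the study is adequately powered (power ≥ 0.80)

Power calculation (one-sample t-test, normal approximation):
z_β = d · √n - z_{α/2}
z_β = 0.24 · √118 - 1.645
z_β = 0.24 · 10.863 - 1.645
z_β = 0.962

Power = Φ(z_β) = Φ(0.962) ≈ 0.832

Effect size d = 0.24 is small by Cohen's convention (0.2/0.5/0.8).

Threshold: power ≥ 0.80 is conventionally adequate.
Power ≈ 0.83 → the study is adequately powered (power ≥ 0.80).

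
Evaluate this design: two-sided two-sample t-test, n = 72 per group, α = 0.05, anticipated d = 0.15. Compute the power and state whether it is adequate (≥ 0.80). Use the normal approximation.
Power ≈ 0.14; the study is underpowered (power < 0.80)

Power calculation (two-sample t-test, normal approximation):
z_β = d · √(n/2) - z_{α/2}
z_β = 0.15 · √(72/2) - 1.960
z_β = 0.15 · 6.000 - 1.960
z_β = -1.060

Power = Φ(z_β) = Φ(-1.060) ≈ 0.145

Effect size d = 0.15 is very small by Cohen's convention (0.2/0.5/0.8).

Threshold: power ≥ 0.80 is conventionally adequate.
Power ≈ 0.14 → the study is underpowered (power < 0.80).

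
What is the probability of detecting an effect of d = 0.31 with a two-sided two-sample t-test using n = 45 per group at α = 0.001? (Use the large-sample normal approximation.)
Power ≈ 0.03

Power calculation (two-sample t-test, normal approximation):
z_β = d · √(n/2) - z_{α/2}
z_β = 0.31 · √(45/2) - 3.291
z_β = 0.31 · 4.743 - 3.291
z_β = -1.820

Power = Φ(z_β) = Φ(-1.820) ≈ 0.034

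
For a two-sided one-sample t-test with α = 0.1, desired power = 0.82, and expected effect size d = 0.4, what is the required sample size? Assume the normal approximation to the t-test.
n = 41

Sample size formula (one-sample t-test, normal approximation):
n = ((z_{α/2} + z_β) / d)²

z_{α/2} = 1.645 (for α = 0.1, two-sided)
z_β = 0.915 (for power = 0.82)
d = 0.4

n = ((1.645 + 0.915) / 0.4)²
n = (6.400)²
n ≈ 40.96
Round up to the next whole number: n = 41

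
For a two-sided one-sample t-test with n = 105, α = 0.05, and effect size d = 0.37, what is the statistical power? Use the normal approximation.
Power ≈ 0.97

Power calculation (one-sample t-test, normal approximation):
z_β = d · √n - z_{α/2}
z_β = 0.37 · √105 - 1.960
z_β = 0.37 · 10.247 - 1.960
z_β = 1.831

Power = Φ(z_β) = Φ(1.831) ≈ 0.966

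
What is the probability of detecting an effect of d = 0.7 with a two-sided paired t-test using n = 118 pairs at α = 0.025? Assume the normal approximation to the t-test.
Power ≈ 1.00

Power calculation (paired t-test, normal approximation):
z_β = d · √n - z_{α/2}
z_β = 0.7 · √118 - 2.241
z_β = 0.7 · 10.863 - 2.241
z_β = 5.363

Power = Φ(z_β) = Φ(5.363) ≈ 1.000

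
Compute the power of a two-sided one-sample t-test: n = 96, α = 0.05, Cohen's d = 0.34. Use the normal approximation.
Power ≈ 0.91

Power calculation (one-sample t-test, normal approximation):
z_β = d · √n - z_{α/2}
z_β = 0.34 · √96 - 1.960
z_β = 0.34 · 9.798 - 1.960
z_β = 1.371

Power = Φ(z_β) = Φ(1.371) ≈ 0.915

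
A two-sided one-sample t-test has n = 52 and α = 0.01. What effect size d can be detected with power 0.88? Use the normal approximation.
d ≈ 0.52

Minimum detectable effect (one-sample t-test, normal approximation):
d = (z_{α/2} + z_β) / √n
d = (2.576 + 1.175) / √52
d = 3.751 / 7.211
d ≈ 0.52

By Cohen's convention (0.2 small / 0.5 medium / 0.8 large): medium effect.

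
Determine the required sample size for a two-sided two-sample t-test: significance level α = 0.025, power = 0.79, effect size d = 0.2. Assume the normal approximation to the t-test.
n = 465 per group

Sample size formula (two-sample t-test, normal approximation):
n = 2 · ((z_{α/2} + z_β) / d)²

z_{α/2} = 2.241 (for α = 0.025, two-sided)
z_β = 0.806 (for power = 0.79)
d = 0.2

n = 2 · ((2.241 + 0.806) / 0.2)²
n = 2 · (15.235)²
n ≈ 464.21
Round up to the next whole number: n = 465 per group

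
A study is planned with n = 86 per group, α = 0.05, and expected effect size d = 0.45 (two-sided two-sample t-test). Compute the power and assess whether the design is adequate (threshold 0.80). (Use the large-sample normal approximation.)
Power ≈ 0.84; the study is adequately powered (power ≥ 0.80)

Power calculation (two-sample t-test, normal approximation):
z_β = d · √(n/2) - z_{α/2}
z_β = 0.45 · √(86/2) - 1.960
z_β = 0.45 · 6.557 - 1.960
z_β = 0.991

Power = Φ(z_β) = Φ(0.991) ≈ 0.839

Effect size d = 0.45 is small by Cohen's convention (0.2/0.5/0.8).

Threshold: power ≥ 0.80 is conventionally adequate.
Power ≈ 0.84 → the study is adequately powered (power ≥ 0.80).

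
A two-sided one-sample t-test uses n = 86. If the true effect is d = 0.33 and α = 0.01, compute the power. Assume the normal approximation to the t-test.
Power ≈ 0.69

Power calculation (one-sample t-test, normal approximation):
z_β = d · √n - z_{α/2}
z_β = 0.33 · √86 - 2.576
z_β = 0.33 · 9.274 - 2.576
z_β = 0.484

Power = Φ(z_β) = Φ(0.484) ≈ 0.686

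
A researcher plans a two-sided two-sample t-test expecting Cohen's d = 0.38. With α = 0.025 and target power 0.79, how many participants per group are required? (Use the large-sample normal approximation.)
n = 129 per group

Sample size formula (two-sample t-test, normal approximation):
n = 2 · ((z_{α/2} + z_β) / d)²

z_{α/2} = 2.241 (for α = 0.025, two-sided)
z_β = 0.806 (for power = 0.79)
d = 0.38

n = 2 · ((2.241 + 0.806) / 0.38)²
n = 2 · (8.018)²
n ≈ 128.58
Round up to the next whole number: n = 129 per group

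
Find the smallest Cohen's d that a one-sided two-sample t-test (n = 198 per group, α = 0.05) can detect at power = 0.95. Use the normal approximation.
d ≈ 0.33

Minimum detectable effect (two-sample t-test, normal approximation):
d = (z_α + z_β) / √(n/2)
d = (1.645 + 1.645) / √(198/2)
d = 3.290 / 9.950
d ≈ 0.33

By Cohen's convention (0.2 small / 0.5 medium / 0.8 large): small effect.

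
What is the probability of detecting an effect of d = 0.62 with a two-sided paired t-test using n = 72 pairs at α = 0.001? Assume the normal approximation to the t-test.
Power ≈ 0.98

Power calculation (paired t-test, normal approximation):
z_β = d · √n - z_{α/2}
z_β = 0.62 · √72 - 3.291
z_β = 0.62 · 8.485 - 3.291
z_β = 1.970

Power = Φ(z_β) = Φ(1.970) ≈ 0.976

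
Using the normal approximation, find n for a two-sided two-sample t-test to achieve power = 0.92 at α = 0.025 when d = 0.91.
n = 33 per group

Sample size formula (two-sample t-test, normal approximation):
n = 2 · ((z_{α/2} + z_β) / d)²

z_{α/2} = 2.241 (for α = 0.025, two-sided)
z_β = 1.405 (for power = 0.92)
d = 0.91

n = 2 · ((2.241 + 1.405) / 0.91)²
n = 2 · (4.007)²
n ≈ 32.11
Round up to the next whole number: n = 33 per group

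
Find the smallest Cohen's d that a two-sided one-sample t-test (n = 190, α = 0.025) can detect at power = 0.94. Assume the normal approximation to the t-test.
d ≈ 0.28

Minimum detectable effect (one-sample t-test, normal approximation):
d = (z_{α/2} + z_β) / √n
d = (2.241 + 1.555) / √190
d = 3.796 / 13.784
d ≈ 0.28

By Cohen's convention (0.2 small / 0.5 medium / 0.8 large): small effect.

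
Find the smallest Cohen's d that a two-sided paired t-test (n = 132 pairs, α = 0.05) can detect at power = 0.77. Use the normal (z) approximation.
d ≈ 0.23

Minimum detectable effect (paired t-test, normal approximation):
d = (z_{α/2} + z_β) / √n
d = (1.960 + 0.739) / √132
d = 2.699 / 11.489
d ≈ 0.23

By Cohen's convention (0.2 small / 0.5 medium / 0.8 large): small effect.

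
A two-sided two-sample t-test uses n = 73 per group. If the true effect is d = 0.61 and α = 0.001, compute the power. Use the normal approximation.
Power ≈ 0.65

Power calculation (two-sample t-test, normal approximation):
z_β = d · √(n/2) - z_{α/2}
z_β = 0.61 · √(73/2) - 3.291
z_β = 0.61 · 6.042 - 3.291
z_β = 0.395

Power = Φ(z_β) = Φ(0.395) ≈ 0.654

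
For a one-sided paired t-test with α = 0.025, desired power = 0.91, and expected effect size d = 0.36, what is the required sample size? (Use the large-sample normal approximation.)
n = 85 pairs

Sample size formula (paired t-test, normal approximation):
n = ((z_α + z_β) / d)²

z_α = 1.960 (for α = 0.025, one-sided)
z_β = 1.341 (for power = 0.91)
d = 0.36

n = ((1.960 + 1.341) / 0.36)²
n = (9.169)²
n ≈ 84.07
Round up to the next whole number: n = 85 pairs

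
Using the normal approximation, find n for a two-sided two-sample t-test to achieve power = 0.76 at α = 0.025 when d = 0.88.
n = 23 per group

Sample size formula (two-sample t-test, normal approximation):
n = 2 · ((z_{α/2} + z_β) / d)²

z_{α/2} = 2.241 (for α = 0.025, two-sided)
z_β = 0.706 (for power = 0.76)
d = 0.88

n = 2 · ((2.241 + 0.706) / 0.88)²
n = 2 · (3.349)²
n ≈ 22.43
Round up to the next whole number: n = 23 per group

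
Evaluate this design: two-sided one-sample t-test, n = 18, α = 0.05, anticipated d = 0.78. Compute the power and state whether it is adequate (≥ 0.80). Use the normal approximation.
Power ≈ 0.91; the study is adequately powered (power ≥ 0.80)

Power calculation (one-sample t-test, normal approximation):
z_β = d · √n - z_{α/2}
z_β = 0.78 · √18 - 1.960
z_β = 0.78 · 4.243 - 1.960
z_β = 1.349

Power = Φ(z_β) = Φ(1.349) ≈ 0.911

Effect size d = 0.78 is medium by Cohen's convention (0.2/0.5/0.8).

Threshold: power ≥ 0.80 is conventionally adequate.
Power ≈ 0.91 → the study is adequately powered (power ≥ 0.80).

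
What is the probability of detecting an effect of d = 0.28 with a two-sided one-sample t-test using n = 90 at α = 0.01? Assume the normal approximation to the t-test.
Power ≈ 0.53

Power calculation (one-sample t-test, normal approximation):
z_β = d · √n - z_{α/2}
z_β = 0.28 · √90 - 2.576
z_β = 0.28 · 9.487 - 2.576
z_β = 0.080

Power = Φ(z_β) = Φ(0.080) ≈ 0.532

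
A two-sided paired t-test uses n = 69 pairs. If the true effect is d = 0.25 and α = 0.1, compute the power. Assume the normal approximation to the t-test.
Power ≈ 0.67

Power calculation (paired t-test, normal approximation):
z_β = d · √n - z_{α/2}
z_β = 0.25 · √69 - 1.645
z_β = 0.25 · 8.307 - 1.645
z_β = 0.432

Power = Φ(z_β) = Φ(0.432) ≈ 0.667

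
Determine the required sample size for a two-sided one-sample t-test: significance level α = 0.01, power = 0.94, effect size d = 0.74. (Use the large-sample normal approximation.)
n = 32

Sample size formula (one-sample t-test, normal approximation):
n = ((z_{α/2} + z_β) / d)²

z_{α/2} = 2.576 (for α = 0.01, two-sided)
z_β = 1.555 (for power = 0.94)
d = 0.74

n = ((2.576 + 1.555) / 0.74)²
n = (5.582)²
n ≈ 31.16
Round up to the next whole number: n = 32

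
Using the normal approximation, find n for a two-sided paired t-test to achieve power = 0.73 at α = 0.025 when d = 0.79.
n = 14 pairs

Sample size formula (paired t-test, normal approximation):
n = ((z_{α/2} + z_β) / d)²

z_{α/2} = 2.241 (for α = 0.025, two-sided)
z_β = 0.613 (for power = 0.73)
d = 0.79

n = ((2.241 + 0.613) / 0.79)²
n = (3.613)²
n ≈ 13.05
Round up to the next whole number: n = 14 pairs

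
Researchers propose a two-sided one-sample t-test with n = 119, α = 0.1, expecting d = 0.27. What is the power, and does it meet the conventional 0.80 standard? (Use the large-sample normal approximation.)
Power ≈ 0.90; the study is adequately powered (power ≥ 0.80)

Power calculation (one-sample t-test, normal approximation):
z_β = d · √n - z_{α/2}
z_β = 0.27 · √119 - 1.645
z_β = 0.27 · 10.909 - 1.645
z_β = 1.300

Power = Φ(z_β) = Φ(1.300) ≈ 0.903

Effect size d = 0.27 is small by Cohen's convention (0.2/0.5/0.8).

Threshold: power ≥ 0.80 is conventionally adequate.
Power ≈ 0.90 → the study is adequately powered (power ≥ 0.80).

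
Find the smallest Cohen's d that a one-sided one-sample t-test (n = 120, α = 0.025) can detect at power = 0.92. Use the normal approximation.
d ≈ 0.31

Minimum detectable effect (one-sample t-test, normal approximation):
d = (z_α + z_β) / √n
d = (1.960 + 1.405) / √120
d = 3.365 / 10.954
d ≈ 0.31

By Cohen's convention (0.2 small / 0.5 medium / 0.8 large): small effect.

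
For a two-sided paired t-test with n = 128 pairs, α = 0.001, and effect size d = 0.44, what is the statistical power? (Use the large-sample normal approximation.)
Power ≈ 0.95

Power calculation (paired t-test, normal approximation):
z_β = d · √n - z_{α/2}
z_β = 0.44 · √128 - 3.291
z_β = 0.44 · 11.314 - 3.291
z_β = 1.688

Power = Φ(z_β) = Φ(1.688) ≈ 0.954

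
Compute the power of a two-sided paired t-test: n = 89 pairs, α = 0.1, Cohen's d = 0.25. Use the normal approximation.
Power ≈ 0.76

Power calculation (paired t-test, normal approximation):
z_β = d · √n - z_{α/2}
z_β = 0.25 · √89 - 1.645
z_β = 0.25 · 9.434 - 1.645
z_β = 0.714

Power = Φ(z_β) = Φ(0.714) ≈ 0.762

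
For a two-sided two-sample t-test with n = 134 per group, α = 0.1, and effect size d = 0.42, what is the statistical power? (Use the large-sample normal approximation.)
Power ≈ 0.96

Power calculation (two-sample t-test, normal approximation):
z_β = d · √(n/2) - z_{α/2}
z_β = 0.42 · √(134/2) - 1.645
z_β = 0.42 · 8.185 - 1.645
z_β = 1.793

Power = Φ(z_β) = Φ(1.793) ≈ 0.964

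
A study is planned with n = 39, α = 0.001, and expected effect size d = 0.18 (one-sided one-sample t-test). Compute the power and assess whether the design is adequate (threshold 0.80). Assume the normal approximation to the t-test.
Power ≈ 0.02; the study is underpowered (power < 0.80)

Power calculation (one-sample t-test, normal approximation):
z_β = d · √n - z_α
z_β = 0.18 · √39 - 3.090
z_β = 0.18 · 6.245 - 3.090
z_β = -1.966

Power = Φ(z_β) = Φ(-1.966) ≈ 0.025

Effect size d = 0.18 is very small by Cohen's convention (0.2/0.5/0.8).

Threshold: power ≥ 0.80 is conventionally adequate.
Power ≈ 0.02 → the study is underpowered (power < 0.80).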